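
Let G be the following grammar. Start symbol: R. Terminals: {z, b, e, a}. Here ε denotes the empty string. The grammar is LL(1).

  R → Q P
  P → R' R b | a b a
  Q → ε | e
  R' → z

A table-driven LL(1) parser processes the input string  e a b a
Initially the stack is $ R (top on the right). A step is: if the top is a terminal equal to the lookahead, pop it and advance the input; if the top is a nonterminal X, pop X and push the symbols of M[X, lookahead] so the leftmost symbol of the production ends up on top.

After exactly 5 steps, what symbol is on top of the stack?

b

     Stack    Input      Action
  1  $ R      e a b a $  expand R → Q P
  2  $ P Q    e a b a $  expand Q → e
  3  $ P e    e a b a $  match e
  4  $ P      a b a $    expand P → a b a
  5  $ a b a  a b a $    match a
Stack after step 5: $ a b (top = b).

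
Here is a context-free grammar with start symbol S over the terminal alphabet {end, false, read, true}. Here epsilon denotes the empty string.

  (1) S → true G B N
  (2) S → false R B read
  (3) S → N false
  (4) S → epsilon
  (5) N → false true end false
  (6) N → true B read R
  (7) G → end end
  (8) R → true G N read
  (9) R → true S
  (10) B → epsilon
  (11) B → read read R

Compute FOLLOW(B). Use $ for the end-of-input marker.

FIRST(N) = {false, true}
FIRST(G) = {end}
FIRST(R) = {true}
FIRST(B) = {epsilon, read}
FIRST(S) = {epsilon, false, true}  (via N false)
FOLLOW(S) includes $ since S is the start symbol.
FOLLOW(G): in S→true G B N, G is followed by B N with FIRST {false, read, true}; in R→true G N read, G is followed by N read with FIRST {false, true}. Thus FOLLOW(G) = {false, read, true}.
FOLLOW(B): in S→true G B N, B is followed by N with FIRST {false, true}; in S→false R B read, B is followed by read with FIRST {read}; in N→true B read R, B is followed by read R with FIRST {read}. Thus FOLLOW(B) = {false, read, true}.
FOLLOW(S): in R→true S, the suffix after S is empty, so FOLLOW(S) ⊇ FOLLOW(R) = {$, false, read, true}. Thus FOLLOW(S) = {$, false, read, true}.
FOLLOW(N): in S→true G B N, the suffix after N is empty, so FOLLOW(N) ⊇ FOLLOW(S) = {$, false, read, true}; in S→N false, N is followed by false with FIRST {false}; in R→true G N read, N is followed by read with FIRST {read}. Thus FOLLOW(N) = {$, false, read, true}.
FOLLOW(R): in S→false R B read, R is followed by B read with FIRST {read}; in N→true B read R, the suffix after R is empty, so FOLLOW(R) ⊇ FOLLOW(N) = {$, false, read, true}; in B→read read R, the suffix after R is empty, so FOLLOW(R) ⊇ FOLLOW(B) = {false, read, true}. Thus FOLLOW(R) = {$, false, read, true}.

{false, read, true}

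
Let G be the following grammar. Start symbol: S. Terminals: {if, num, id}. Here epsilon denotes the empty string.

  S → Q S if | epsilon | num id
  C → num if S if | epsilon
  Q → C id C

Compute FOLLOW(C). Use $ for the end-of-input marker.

{id, if, num}

FIRST(C) = {epsilon, num}
FIRST(Q) = {id, num}  (via C id C)
FIRST(S) = {epsilon, id, num}  (via Q S if)
FOLLOW(S) includes $ since S is the start symbol.
FOLLOW(S): in S→Q S if, S is followed by if with FIRST {if}; in C→num if S if, S is followed by if with FIRST {if}. Thus FOLLOW(S) = {$, if}.
FOLLOW(Q): in S→Q S if, Q is followed by S if with FIRST {id, if, num}. Thus FOLLOW(Q) = {id, if, num}.
FOLLOW(C): in Q→C id C (occurrence 1), C is followed by id C with FIRST {id}; in Q→C id C (occurrence 2), the suffix after C is empty, so FOLLOW(C) ⊇ FOLLOW(Q) = {id, if, num}. Thus FOLLOW(C) = {id, if, num}.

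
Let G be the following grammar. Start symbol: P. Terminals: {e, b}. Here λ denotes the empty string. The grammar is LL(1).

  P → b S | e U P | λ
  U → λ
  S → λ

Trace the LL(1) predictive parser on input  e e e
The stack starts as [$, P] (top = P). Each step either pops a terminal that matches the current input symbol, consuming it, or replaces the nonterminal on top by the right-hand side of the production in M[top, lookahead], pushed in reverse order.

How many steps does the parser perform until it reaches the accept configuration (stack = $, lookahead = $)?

10

      Stack    Input    Action
   1  $ P      e e e $  expand P → e U P
   2  $ P U e  e e e $  match e
   3  $ P U    e e $    expand U → λ
   4  $ P      e e $    expand P → e U P
   5  $ P U e  e e $    match e
   6  $ P U    e $      expand U → λ
   7  $ P      e $      expand P → e U P
   8  $ P U e  e $      match e
   9  $ P U    $        expand U → λ
  10  $ P      $        expand P → λ
Accept reached after 10 steps.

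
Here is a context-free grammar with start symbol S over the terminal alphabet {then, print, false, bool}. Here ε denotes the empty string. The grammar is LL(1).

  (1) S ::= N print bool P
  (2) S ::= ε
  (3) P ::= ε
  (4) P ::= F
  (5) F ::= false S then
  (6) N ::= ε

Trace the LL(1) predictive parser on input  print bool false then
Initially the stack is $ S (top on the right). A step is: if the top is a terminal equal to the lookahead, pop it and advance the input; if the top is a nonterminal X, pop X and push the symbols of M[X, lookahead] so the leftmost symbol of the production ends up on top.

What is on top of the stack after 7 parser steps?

S

step 1: stack=$ S  input=print bool false then $  — expand S ::= N print bool P
step 2: stack=$ P bool print N  input=print bool false then $  — expand N ::= ε
step 3: stack=$ P bool print  input=print bool false then $  — match print
step 4: stack=$ P bool  input=bool false then $  — match bool
step 5: stack=$ P  input=false then $  — expand P ::= F
step 6: stack=$ F  input=false then $  — expand F ::= false S then
step 7: stack=$ then S false  input=false then $  — match false
Stack after step 7: $ then S (top = S).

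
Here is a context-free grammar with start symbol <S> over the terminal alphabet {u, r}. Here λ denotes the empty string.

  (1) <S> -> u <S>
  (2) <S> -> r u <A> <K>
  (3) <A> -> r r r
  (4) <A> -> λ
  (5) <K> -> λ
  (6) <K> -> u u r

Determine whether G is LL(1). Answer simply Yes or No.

FIRST(<S>) = {r, u}
FIRST(<A>) = {λ, r}
FIRST(<K>) = {λ, u}
FOLLOW(<S>) = {$}
FOLLOW(<A>) = {$, u}
FOLLOW(<K>) = {$}
Each cell of M receives at most one production.

Yes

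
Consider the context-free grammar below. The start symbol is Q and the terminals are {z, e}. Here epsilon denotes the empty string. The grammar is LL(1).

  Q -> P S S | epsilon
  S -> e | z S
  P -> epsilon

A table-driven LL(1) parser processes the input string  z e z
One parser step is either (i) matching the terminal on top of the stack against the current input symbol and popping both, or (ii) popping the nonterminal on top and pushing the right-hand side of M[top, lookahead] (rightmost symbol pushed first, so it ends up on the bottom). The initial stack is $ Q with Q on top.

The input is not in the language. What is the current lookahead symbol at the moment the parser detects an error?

step 1: stack=$ Q  input=z e z $  — expand Q -> P S S
step 2: stack=$ S S P  input=z e z $  — expand P -> epsilon
step 3: stack=$ S S  input=z e z $  — expand S -> z S
step 4: stack=$ S S z  input=z e z $  — match z
step 5: stack=$ S S  input=e z $  — expand S -> e
step 6: stack=$ S e  input=e z $  — match e
step 7: stack=$ S  input=z $  — expand S -> z S
step 8: stack=$ S z  input=z $  — match z
step 9: stack=$ S  input=$  — error: M[S, $] is empty

$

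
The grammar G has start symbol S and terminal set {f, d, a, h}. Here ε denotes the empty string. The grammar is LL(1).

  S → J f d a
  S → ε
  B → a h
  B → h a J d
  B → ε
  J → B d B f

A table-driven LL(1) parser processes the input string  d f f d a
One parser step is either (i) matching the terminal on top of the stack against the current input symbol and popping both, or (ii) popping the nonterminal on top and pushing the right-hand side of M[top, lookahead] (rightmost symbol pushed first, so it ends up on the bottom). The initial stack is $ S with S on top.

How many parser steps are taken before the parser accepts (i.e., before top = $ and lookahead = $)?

9

     Stack            Input        Action
  1  $ S              d f f d a $  expand S → J f d a
  2  $ a d f J        d f f d a $  expand J → B d B f
  3  $ a d f f B d B  d f f d a $  expand B → ε
  4  $ a d f f B d    d f f d a $  match d
  5  $ a d f f B      f f d a $    expand B → ε
  6  $ a d f f        f f d a $    match f
  7  $ a d f          f d a $      match f
  8  $ a d            d a $        match d
  9  $ a              a $          match a
Accept reached after 9 steps.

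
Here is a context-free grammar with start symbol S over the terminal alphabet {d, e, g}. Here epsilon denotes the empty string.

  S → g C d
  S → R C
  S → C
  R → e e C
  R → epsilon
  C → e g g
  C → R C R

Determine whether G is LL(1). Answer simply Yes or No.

FIRST(S) = {e, g}
FIRST(R) = {epsilon, e}
FIRST(C) = {e}
FOLLOW(S) = {$}
FOLLOW(R) = {$, d, e}
FOLLOW(C) = {$, d, e}
Cell M[C, e] receives both C → e g g and C → R C R — the grammar is not LL(1).

No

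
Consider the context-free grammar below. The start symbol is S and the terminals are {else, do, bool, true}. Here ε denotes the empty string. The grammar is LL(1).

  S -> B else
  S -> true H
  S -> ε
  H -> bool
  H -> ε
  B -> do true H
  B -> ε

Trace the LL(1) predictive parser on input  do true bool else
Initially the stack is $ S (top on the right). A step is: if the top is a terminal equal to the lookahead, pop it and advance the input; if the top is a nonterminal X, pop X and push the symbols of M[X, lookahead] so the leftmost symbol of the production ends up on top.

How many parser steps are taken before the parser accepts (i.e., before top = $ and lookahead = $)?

     Stack             Input                Action
  1  $ S               do true bool else $  expand S -> B else
  2  $ else B          do true bool else $  expand B -> do true H
  3  $ else H true do  do true bool else $  match do
  4  $ else H true     true bool else $     match true
  5  $ else H          bool else $          expand H -> bool
  6  $ else bool       bool else $          match bool
  7  $ else            else $               match else
Accept reached after 7 steps.

7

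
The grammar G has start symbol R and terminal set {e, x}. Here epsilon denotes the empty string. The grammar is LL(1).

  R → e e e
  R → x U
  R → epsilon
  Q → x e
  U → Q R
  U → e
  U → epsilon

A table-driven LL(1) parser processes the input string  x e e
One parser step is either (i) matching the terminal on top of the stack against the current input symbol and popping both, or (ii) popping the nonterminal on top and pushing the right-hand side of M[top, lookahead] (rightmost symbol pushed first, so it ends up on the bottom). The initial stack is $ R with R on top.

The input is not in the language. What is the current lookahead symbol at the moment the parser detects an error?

     Stack  Input    Action
  1  $ R    x e e $  expand R → x U
  2  $ U x  x e e $  match x
  3  $ U    e e $    expand U → e
  4  $ e    e e $    match e
  5  $      e $      error: stack empty but input remains

e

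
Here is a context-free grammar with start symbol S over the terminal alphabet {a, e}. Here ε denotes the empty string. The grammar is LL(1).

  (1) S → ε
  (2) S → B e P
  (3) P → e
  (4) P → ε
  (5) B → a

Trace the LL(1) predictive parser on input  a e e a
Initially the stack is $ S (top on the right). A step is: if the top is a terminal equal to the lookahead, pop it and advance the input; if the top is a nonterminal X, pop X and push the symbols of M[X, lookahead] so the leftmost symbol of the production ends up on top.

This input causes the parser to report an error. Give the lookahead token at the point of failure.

step 1: stack=$ S  input=a e e a $  — expand S → B e P
step 2: stack=$ P e B  input=a e e a $  — expand B → a
step 3: stack=$ P e a  input=a e e a $  — match a
step 4: stack=$ P e  input=e e a $  — match e
step 5: stack=$ P  input=e a $  — expand P → e
step 6: stack=$ e  input=e a $  — match e
step 7: stack=$  input=a $  — error: stack empty but input remains

a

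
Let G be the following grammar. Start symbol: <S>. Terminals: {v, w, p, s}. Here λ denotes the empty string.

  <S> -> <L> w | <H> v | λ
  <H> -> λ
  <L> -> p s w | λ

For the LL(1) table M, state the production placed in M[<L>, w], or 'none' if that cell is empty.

FIRST(<H>): from <H>->λ we get {λ}. So FIRST(<H>) = {λ}.
FIRST(<L>): from <L>->p s w we get {p}; from <L>->λ we get {λ}. So FIRST(<L>) = {λ, p}.
FIRST(<S>): from <S>-><L> w we get {p, w}; from <S>-><H> v we get {v}; from <S>->λ we get {λ}. So FIRST(<S>) = {λ, p, v, w}.
FOLLOW(<S>) includes $ since <S> is the start symbol.
FOLLOW(<L>): in <S>-><L> w, <L> is followed by w with FIRST {w}. Thus FOLLOW(<L>) = {w}.
For <L> -> p s w: FIRST(p s w) = {p}, so it goes in M[<L>, t] for t ∈ {p}.
For <L> -> λ: FIRST(λ) = {λ}, so it goes in M[<L>, t] for t ∈ {}; since λ ∈ FIRST, also for every t ∈ FOLLOW(<L>) = {w}.

<L> -> λ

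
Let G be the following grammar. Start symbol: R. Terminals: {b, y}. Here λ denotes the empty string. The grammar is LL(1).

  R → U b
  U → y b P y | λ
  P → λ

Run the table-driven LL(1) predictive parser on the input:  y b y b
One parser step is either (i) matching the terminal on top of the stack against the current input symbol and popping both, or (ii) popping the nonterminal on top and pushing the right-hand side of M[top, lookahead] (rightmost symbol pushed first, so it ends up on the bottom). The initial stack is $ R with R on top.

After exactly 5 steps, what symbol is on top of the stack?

step 1: stack=$ R  input=y b y b $  — expand R → U b
step 2: stack=$ b U  input=y b y b $  — expand U → y b P y
step 3: stack=$ b y P b y  input=y b y b $  — match y
step 4: stack=$ b y P b  input=b y b $  — match b
step 5: stack=$ b y P  input=y b $  — expand P → λ
Stack after step 5: $ b y (top = y).

y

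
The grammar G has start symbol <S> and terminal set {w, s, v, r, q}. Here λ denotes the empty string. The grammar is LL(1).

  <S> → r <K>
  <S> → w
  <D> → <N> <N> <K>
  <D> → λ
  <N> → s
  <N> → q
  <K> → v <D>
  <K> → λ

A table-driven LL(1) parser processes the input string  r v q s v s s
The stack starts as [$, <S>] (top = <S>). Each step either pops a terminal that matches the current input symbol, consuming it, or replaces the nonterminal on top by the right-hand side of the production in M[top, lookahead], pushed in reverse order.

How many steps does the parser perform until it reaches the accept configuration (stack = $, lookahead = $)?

17

step 1: stack=$ <S>  input=r v q s v s s $  — expand <S> → r <K>
step 2: stack=$ <K> r  input=r v q s v s s $  — match r
step 3: stack=$ <K>  input=v q s v s s $  — expand <K> → v <D>
step 4: stack=$ <D> v  input=v q s v s s $  — match v
step 5: stack=$ <D>  input=q s v s s $  — expand <D> → <N> <N> <K>
step 6: stack=$ <K> <N> <N>  input=q s v s s $  — expand <N> → q
step 7: stack=$ <K> <N> q  input=q s v s s $  — match q
step 8: stack=$ <K> <N>  input=s v s s $  — expand <N> → s
step 9: stack=$ <K> s  input=s v s s $  — match s
step 10: stack=$ <K>  input=v s s $  — expand <K> → v <D>
step 11: stack=$ <D> v  input=v s s $  — match v
step 12: stack=$ <D>  input=s s $  — expand <D> → <N> <N> <K>
step 13: stack=$ <K> <N> <N>  input=s s $  — expand <N> → s
step 14: stack=$ <K> <N> s  input=s s $  — match s
step 15: stack=$ <K> <N>  input=s $  — expand <N> → s
step 16: stack=$ <K> s  input=s $  — match s
step 17: stack=$ <K>  input=$  — expand <K> → λ
Accept reached after 17 steps.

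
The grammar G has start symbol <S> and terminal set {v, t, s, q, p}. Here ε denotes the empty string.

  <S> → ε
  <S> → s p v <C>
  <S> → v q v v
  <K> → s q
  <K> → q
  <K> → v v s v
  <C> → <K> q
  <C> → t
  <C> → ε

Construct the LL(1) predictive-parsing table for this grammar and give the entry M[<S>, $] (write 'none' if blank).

FIRST(<S>) = {ε, s, v}
FIRST(<K>) = {q, s, v}
FIRST(<C>) = {ε, q, s, t, v}  (via <K> q)
FOLLOW(<S>) includes $ since <S> is the start symbol.
FOLLOW(<S>): <S> appears on no right-hand side. Thus FOLLOW(<S>) = {$}.
For <S> → ε: FIRST(ε) = {ε}, so it goes in M[<S>, t] for t ∈ {}; since ε ∈ FIRST, also for every t ∈ FOLLOW(<S>) = {$}.
For <S> → s p v <C>: FIRST(s p v <C>) = {s}, so it goes in M[<S>, t] for t ∈ {s}.
For <S> → v q v v: FIRST(v q v v) = {v}, so it goes in M[<S>, t] for t ∈ {v}.

<S> → ε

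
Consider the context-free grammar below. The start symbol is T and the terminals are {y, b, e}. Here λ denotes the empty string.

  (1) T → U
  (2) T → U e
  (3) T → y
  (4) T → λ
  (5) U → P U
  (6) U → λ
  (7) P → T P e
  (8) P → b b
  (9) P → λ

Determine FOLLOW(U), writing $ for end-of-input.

FIRST(T): from T→U we get {λ, b, e, y}; from T→U e we get {b, e, y}; from T→y we get {y}; from T→λ we get {λ}. So FIRST(T) = {λ, b, e, y}.
FIRST(P): from P→T P e we get {b, e, y}; from P→b b we get {b}; from P→λ we get {λ}. So FIRST(P) = {λ, b, e, y}.
FIRST(U): from U→P U we get {λ, b, e, y}; from U→λ we get {λ}. So FIRST(U) = {λ, b, e, y}.
FOLLOW(T) includes $ since T is the start symbol.
FOLLOW(T): in P→T P e, T is followed by P e with FIRST {b, e, y}. Thus FOLLOW(T) = {$, b, e, y}.
FOLLOW(U): in T→U, the suffix after U is empty, so FOLLOW(U) ⊇ FOLLOW(T) = {$, b, e, y}; in T→U e, U is followed by e with FIRST {e}; in U→P U, the suffix after U is empty (adds nothing new). Thus FOLLOW(U) = {$, b, e, y}.
FOLLOW(P): in U→P U, P is followed by U with FIRST {λ, b, e, y}; in U→P U, the suffix after P is nullable, so FOLLOW(P) ⊇ FOLLOW(U) = {$, b, e, y}; in P→T P e, P is followed by e with FIRST {e}. Thus FOLLOW(P) = {$, b, e, y}.

{$, b, e, y}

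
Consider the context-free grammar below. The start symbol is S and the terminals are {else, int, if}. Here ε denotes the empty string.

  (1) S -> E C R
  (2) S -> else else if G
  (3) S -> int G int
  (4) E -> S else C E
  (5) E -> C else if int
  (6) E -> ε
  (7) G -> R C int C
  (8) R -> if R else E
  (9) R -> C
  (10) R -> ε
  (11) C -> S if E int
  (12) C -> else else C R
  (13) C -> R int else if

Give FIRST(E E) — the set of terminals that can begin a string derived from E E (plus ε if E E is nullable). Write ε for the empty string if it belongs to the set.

{ε, else, if, int}

FIRST(S) = {else, if, int}  (via E C R)
FIRST(E) = {ε, else, if, int}  (via S else C E, C else if int)
FIRST(G) = {else, if, int}  (via R C int C)
FIRST(R) = {ε, else, if, int}  (via C)
FIRST(C) = {else, if, int}  (via S if E int, R int else if)
FIRST(E E): take FIRST of each symbol in turn, carrying on past any symbol whose FIRST contains ε; result {ε, else, if, int}.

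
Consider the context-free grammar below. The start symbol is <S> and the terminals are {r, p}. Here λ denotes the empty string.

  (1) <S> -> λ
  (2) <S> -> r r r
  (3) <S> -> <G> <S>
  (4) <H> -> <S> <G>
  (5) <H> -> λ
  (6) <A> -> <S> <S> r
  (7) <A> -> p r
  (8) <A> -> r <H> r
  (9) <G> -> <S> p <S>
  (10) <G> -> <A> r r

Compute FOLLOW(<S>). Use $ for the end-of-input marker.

{$, p, r}

FIRST(<S>) = {λ, p, r}  (via <G> <S>)
FIRST(<A>) = {p, r}  (via <S> <S> r)
FIRST(<G>) = {p, r}  (via <S> p <S>, <A> r r)
FIRST(<H>) = {λ, p, r}  (via <S> <G>)
FOLLOW(<S>) includes $ since <S> is the start symbol.
FOLLOW(<H>): in <A>->r <H> r, <H> is followed by r with FIRST {r}. Thus FOLLOW(<H>) = {r}.
FOLLOW(<A>): in <G>-><A> r r, <A> is followed by r r with FIRST {r}. Thus FOLLOW(<A>) = {r}.
FOLLOW(<S>): in <S>-><G> <S>, the suffix after <S> is empty (adds nothing new); in <H>-><S> <G>, <S> is followed by <G> with FIRST {p, r}; in <A>-><S> <S> r (occurrence 1), <S> is followed by <S> r with FIRST {p, r}; in <A>-><S> <S> r (occurrence 2), <S> is followed by r with FIRST {r}; in <G>-><S> p <S> (occurrence 1), <S> is followed by p <S> with FIRST {p}; in <G>-><S> p <S> (occurrence 2), the suffix after <S> is empty, so FOLLOW(<S>) ⊇ FOLLOW(<G>) = {$, p, r}. Thus FOLLOW(<S>) = {$, p, r}.
FOLLOW(<G>): in <S>-><G> <S>, <G> is followed by <S> with FIRST {λ, p, r}; in <S>-><G> <S>, the suffix after <G> is nullable, so FOLLOW(<G>) ⊇ FOLLOW(<S>) = {$, p, r}; in <H>-><S> <G>, the suffix after <G> is empty, so FOLLOW(<G>) ⊇ FOLLOW(<H>) = {r}. Thus FOLLOW(<G>) = {$, p, r}.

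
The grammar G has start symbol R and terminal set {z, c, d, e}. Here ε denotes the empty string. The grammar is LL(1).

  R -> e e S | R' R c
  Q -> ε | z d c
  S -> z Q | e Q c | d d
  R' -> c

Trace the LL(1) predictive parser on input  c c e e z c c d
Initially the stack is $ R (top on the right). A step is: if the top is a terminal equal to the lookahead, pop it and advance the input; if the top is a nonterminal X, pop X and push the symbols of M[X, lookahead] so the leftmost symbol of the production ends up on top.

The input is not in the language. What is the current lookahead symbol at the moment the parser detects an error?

d

      Stack        Input              Action
   1  $ R          c c e e z c c d $  expand R -> R' R c
   2  $ c R R'     c c e e z c c d $  expand R' -> c
   3  $ c R c      c c e e z c c d $  match c
   4  $ c R        c e e z c c d $    expand R -> R' R c
   5  $ c c R R'   c e e z c c d $    expand R' -> c
   6  $ c c R c    c e e z c c d $    match c
   7  $ c c R      e e z c c d $      expand R -> e e S
   8  $ c c S e e  e e z c c d $      match e
   9  $ c c S e    e z c c d $        match e
  10  $ c c S      z c c d $          expand S -> z Q
  11  $ c c Q z    z c c d $          match z
  12  $ c c Q      c c d $            expand Q -> ε
  13  $ c c        c c d $            match c
  14  $ c          c d $              match c
  15  $            d $                error: stack empty but input remains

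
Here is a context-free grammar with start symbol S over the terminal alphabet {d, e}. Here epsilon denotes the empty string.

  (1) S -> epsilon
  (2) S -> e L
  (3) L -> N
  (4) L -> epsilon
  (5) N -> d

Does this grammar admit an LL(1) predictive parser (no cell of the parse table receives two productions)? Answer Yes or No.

FIRST(S) = {epsilon, e}
FIRST(L) = {epsilon, d}
FIRST(N) = {d}
FOLLOW(S) = {$}
FOLLOW(L) = {$}
FOLLOW(N) = {$}
Each cell of M receives at most one production.

Yes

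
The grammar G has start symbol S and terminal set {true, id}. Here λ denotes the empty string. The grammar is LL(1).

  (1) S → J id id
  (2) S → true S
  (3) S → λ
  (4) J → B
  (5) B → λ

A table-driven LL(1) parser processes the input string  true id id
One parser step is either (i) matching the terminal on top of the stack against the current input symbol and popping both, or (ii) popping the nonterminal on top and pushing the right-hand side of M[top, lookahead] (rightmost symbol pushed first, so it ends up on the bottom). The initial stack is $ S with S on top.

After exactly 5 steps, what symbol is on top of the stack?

     Stack      Input         Action
  1  $ S        true id id $  expand S → true S
  2  $ S true   true id id $  match true
  3  $ S        id id $       expand S → J id id
  4  $ id id J  id id $       expand J → B
  5  $ id id B  id id $       expand B → λ
Stack after step 5: $ id id (top = id).

id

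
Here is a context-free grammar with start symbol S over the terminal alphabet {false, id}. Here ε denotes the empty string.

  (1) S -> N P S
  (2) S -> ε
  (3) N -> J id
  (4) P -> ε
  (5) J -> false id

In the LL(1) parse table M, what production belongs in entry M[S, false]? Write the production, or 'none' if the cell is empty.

S -> N P S

FIRST(P) = {ε}
FIRST(J) = {false}
FIRST(N) = {false}  (via J id)
FIRST(S) = {ε, false}  (via N P S)
FOLLOW(S) includes $ since S is the start symbol.
FOLLOW(S): in S->N P S, the suffix after S is empty (adds nothing new). Thus FOLLOW(S) = {$}.
For S -> N P S: FIRST(N P S) = {false}, so it goes in M[S, t] for t ∈ {false}.
For S -> ε: FIRST(ε) = {ε}, so it goes in M[S, t] for t ∈ {}; since ε ∈ FIRST, also for every t ∈ FOLLOW(S) = {$}.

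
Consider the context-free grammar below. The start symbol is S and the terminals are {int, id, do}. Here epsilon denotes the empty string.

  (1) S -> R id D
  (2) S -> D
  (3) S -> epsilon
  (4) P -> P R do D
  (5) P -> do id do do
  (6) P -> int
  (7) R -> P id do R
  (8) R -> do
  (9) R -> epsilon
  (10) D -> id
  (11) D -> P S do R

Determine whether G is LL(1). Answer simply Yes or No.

No

FIRST(S) = {epsilon, do, id, int}
FIRST(P) = {do, int}
FIRST(R) = {epsilon, do, int}
FIRST(D) = {do, id, int}
FOLLOW(S) = {$, do}
FOLLOW(P) = {do, id, int}
FOLLOW(R) = {$, do, id, int}
FOLLOW(D) = {$, do, id, int}
Cell M[P, do] receives both P -> P R do D and P -> do id do do — the grammar is not LL(1).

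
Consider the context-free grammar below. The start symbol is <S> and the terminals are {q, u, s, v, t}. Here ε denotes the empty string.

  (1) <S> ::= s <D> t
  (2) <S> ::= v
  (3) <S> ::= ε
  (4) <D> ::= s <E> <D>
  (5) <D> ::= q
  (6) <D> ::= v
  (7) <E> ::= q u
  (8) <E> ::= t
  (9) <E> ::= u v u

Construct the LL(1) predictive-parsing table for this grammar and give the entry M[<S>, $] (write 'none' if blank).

<S> ::= ε

FIRST(<S>) = {ε, s, v}
FIRST(<D>) = {q, s, v}
FIRST(<E>) = {q, t, u}
FOLLOW(<S>) includes $ since <S> is the start symbol.
FOLLOW(<S>): <S> appears on no right-hand side. Thus FOLLOW(<S>) = {$}.
For <S> ::= s <D> t: FIRST(s <D> t) = {s}, so it goes in M[<S>, t] for t ∈ {s}.
For <S> ::= v: FIRST(v) = {v}, so it goes in M[<S>, t] for t ∈ {v}.
For <S> ::= ε: FIRST(ε) = {ε}, so it goes in M[<S>, t] for t ∈ {}; since ε ∈ FIRST, also for every t ∈ FOLLOW(<S>) = {$}.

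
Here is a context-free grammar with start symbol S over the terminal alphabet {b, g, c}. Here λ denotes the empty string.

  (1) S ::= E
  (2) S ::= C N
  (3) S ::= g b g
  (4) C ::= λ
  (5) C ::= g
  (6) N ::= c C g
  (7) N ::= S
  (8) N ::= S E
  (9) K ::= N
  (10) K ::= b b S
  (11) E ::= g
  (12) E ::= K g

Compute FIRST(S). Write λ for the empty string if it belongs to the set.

FIRST(C): from C::=λ we get {λ}; from C::=g we get {g}. So FIRST(C) = {λ, g}.
FIRST(S): from S::=E we get {b, c, g}; from S::=C N we get {b, c, g}; from S::=g b g we get {g}. So FIRST(S) = {b, c, g}.
FIRST(N): from N::=c C g we get {c}; from N::=S we get {b, c, g}; from N::=S E we get {b, c, g}. So FIRST(N) = {b, c, g}.
FIRST(K): from K::=N we get {b, c, g}; from K::=b b S we get {b}. So FIRST(K) = {b, c, g}.
FIRST(E): from E::=g we get {g}; from E::=K g we get {b, c, g}. So FIRST(E) = {b, c, g}.

{b, c, g}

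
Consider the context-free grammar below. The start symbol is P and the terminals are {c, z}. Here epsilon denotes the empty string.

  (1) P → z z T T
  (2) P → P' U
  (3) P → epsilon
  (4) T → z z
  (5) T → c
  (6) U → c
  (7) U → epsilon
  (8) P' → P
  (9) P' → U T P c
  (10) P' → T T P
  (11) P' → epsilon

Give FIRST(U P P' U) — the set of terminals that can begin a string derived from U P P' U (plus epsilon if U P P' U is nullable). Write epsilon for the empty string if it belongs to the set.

FIRST(T) = {c, z}
FIRST(U) = {epsilon, c}
FIRST(P) = {epsilon, c, z}  (via P' U)
FIRST(P') = {epsilon, c, z}  (via P, U T P c, T T P)
FIRST(U P P' U): take FIRST of each symbol in turn, carrying on past any symbol whose FIRST contains epsilon; result {epsilon, c, z}.

{epsilon, c, z}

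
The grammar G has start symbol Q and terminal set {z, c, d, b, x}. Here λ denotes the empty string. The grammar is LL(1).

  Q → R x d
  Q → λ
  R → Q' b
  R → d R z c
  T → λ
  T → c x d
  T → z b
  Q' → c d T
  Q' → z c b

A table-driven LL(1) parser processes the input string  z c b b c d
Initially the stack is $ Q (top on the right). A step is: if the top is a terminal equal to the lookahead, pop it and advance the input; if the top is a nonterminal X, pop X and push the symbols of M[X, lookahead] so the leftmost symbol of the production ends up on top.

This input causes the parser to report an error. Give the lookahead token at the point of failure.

c

step 1: stack=$ Q  input=z c b b c d $  — expand Q → R x d
step 2: stack=$ d x R  input=z c b b c d $  — expand R → Q' b
step 3: stack=$ d x b Q'  input=z c b b c d $  — expand Q' → z c b
step 4: stack=$ d x b b c z  input=z c b b c d $  — match z
step 5: stack=$ d x b b c  input=c b b c d $  — match c
step 6: stack=$ d x b b  input=b b c d $  — match b
step 7: stack=$ d x b  input=b c d $  — match b
step 8: stack=$ d x  input=c d $  — error: top is terminal x but lookahead is c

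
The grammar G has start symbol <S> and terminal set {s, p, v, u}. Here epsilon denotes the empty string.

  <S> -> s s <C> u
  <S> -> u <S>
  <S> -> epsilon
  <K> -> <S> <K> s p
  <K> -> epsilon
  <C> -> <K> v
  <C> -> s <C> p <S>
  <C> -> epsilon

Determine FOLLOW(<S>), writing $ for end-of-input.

{$, p, s, u}

FIRST(<S>) = {epsilon, s, u}
FIRST(<K>) = {epsilon, s, u}  (via <S> <K> s p)
FIRST(<C>) = {epsilon, s, u, v}  (via <K> v)
FOLLOW(<S>) includes $ since <S> is the start symbol.
FOLLOW(<K>): in <K>-><S> <K> s p, <K> is followed by s p with FIRST {s}; in <C>-><K> v, <K> is followed by v with FIRST {v}. Thus FOLLOW(<K>) = {s, v}.
FOLLOW(<C>): in <S>->s s <C> u, <C> is followed by u with FIRST {u}; in <C>->s <C> p <S>, <C> is followed by p <S> with FIRST {p}. Thus FOLLOW(<C>) = {p, u}.
FOLLOW(<S>): in <S>->u <S>, the suffix after <S> is empty (adds nothing new); in <K>-><S> <K> s p, <S> is followed by <K> s p with FIRST {s, u}; in <C>->s <C> p <S>, the suffix after <S> is empty, so FOLLOW(<S>) ⊇ FOLLOW(<C>) = {p, u}. Thus FOLLOW(<S>) = {$, p, s, u}.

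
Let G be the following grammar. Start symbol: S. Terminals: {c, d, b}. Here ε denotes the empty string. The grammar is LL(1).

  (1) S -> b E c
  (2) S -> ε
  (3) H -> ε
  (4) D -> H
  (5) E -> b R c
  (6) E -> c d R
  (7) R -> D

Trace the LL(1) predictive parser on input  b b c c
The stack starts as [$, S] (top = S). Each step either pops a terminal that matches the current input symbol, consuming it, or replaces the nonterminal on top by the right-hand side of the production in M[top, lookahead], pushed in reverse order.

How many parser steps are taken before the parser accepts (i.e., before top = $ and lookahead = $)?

9

step 1: stack=$ S  input=b b c c $  — expand S -> b E c
step 2: stack=$ c E b  input=b b c c $  — match b
step 3: stack=$ c E  input=b c c $  — expand E -> b R c
step 4: stack=$ c c R b  input=b c c $  — match b
step 5: stack=$ c c R  input=c c $  — expand R -> D
step 6: stack=$ c c D  input=c c $  — expand D -> H
step 7: stack=$ c c H  input=c c $  — expand H -> ε
step 8: stack=$ c c  input=c c $  — match c
step 9: stack=$ c  input=c $  — match c
Accept reached after 9 steps.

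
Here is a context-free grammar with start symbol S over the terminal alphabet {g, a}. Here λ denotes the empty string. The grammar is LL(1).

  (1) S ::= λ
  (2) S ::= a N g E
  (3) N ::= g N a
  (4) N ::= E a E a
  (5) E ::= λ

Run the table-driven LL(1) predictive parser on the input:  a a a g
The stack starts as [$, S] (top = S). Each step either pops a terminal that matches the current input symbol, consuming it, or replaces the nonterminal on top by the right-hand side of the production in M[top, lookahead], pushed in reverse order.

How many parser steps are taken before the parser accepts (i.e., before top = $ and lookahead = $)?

9

     Stack          Input      Action
  1  $ S            a a a g $  expand S ::= a N g E
  2  $ E g N a      a a a g $  match a
  3  $ E g N        a a g $    expand N ::= E a E a
  4  $ E g a E a E  a a g $    expand E ::= λ
  5  $ E g a E a    a a g $    match a
  6  $ E g a E      a g $      expand E ::= λ
  7  $ E g a        a g $      match a
  8  $ E g          g $        match g
  9  $ E            $          expand E ::= λ
Accept reached after 9 steps.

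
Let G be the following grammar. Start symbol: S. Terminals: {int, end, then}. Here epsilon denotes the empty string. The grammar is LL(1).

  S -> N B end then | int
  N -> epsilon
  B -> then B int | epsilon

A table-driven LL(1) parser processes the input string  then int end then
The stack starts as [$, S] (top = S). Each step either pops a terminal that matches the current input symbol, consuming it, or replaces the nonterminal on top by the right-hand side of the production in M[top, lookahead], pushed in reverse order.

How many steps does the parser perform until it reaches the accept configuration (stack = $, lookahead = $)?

8

step 1: stack=$ S  input=then int end then $  — expand S -> N B end then
step 2: stack=$ then end B N  input=then int end then $  — expand N -> epsilon
step 3: stack=$ then end B  input=then int end then $  — expand B -> then B int
step 4: stack=$ then end int B then  input=then int end then $  — match then
step 5: stack=$ then end int B  input=int end then $  — expand B -> epsilon
step 6: stack=$ then end int  input=int end then $  — match int
step 7: stack=$ then end  input=end then $  — match end
step 8: stack=$ then  input=then $  — match then
Accept reached after 8 steps.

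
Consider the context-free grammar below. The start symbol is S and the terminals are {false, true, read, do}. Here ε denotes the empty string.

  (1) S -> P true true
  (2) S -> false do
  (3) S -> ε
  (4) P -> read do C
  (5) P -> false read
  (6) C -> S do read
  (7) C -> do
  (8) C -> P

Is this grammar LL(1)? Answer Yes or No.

No

FIRST(S) = {ε, false, read}
FIRST(P) = {false, read}
FIRST(C) = {do, false, read}
FOLLOW(S) = {$, do}
FOLLOW(P) = {true}
FOLLOW(C) = {true}
Cell M[C, do] receives both C -> S do read and C -> do — the grammar is not LL(1).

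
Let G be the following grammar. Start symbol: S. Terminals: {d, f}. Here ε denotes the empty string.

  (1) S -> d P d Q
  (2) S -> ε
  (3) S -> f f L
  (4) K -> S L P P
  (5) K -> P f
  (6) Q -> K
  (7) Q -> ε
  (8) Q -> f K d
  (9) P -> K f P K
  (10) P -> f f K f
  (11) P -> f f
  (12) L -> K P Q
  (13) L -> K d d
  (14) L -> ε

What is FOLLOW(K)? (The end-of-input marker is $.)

{$, d, f}

FIRST(S) = {ε, d, f}
FIRST(K) = {d, f}  (via S L P P, P f)
FIRST(Q) = {ε, d, f}  (via K)
FIRST(P) = {d, f}  (via K f P K)
FIRST(L) = {ε, d, f}  (via K P Q, K d d)
FOLLOW(S) includes $ since S is the start symbol.
FOLLOW(S): in K->S L P P, S is followed by L P P with FIRST {d, f}. Thus FOLLOW(S) = {$, d, f}.
FOLLOW(L): in S->f f L, the suffix after L is empty, so FOLLOW(L) ⊇ FOLLOW(S) = {$, d, f}; in K->S L P P, L is followed by P P with FIRST {d, f}. Thus FOLLOW(L) = {$, d, f}.
FOLLOW(Q): in S->d P d Q, the suffix after Q is empty, so FOLLOW(Q) ⊇ FOLLOW(S) = {$, d, f}; in L->K P Q, the suffix after Q is empty, so FOLLOW(Q) ⊇ FOLLOW(L) = {$, d, f}. Thus FOLLOW(Q) = {$, d, f}.
FOLLOW(K): in Q->K, the suffix after K is empty, so FOLLOW(K) ⊇ FOLLOW(Q) = {$, d, f}; in Q->f K d, K is followed by d with FIRST {d}; in P->K f P K (occurrence 1), K is followed by f P K with FIRST {f}; in P->K f P K (occurrence 2), the suffix after K is empty, so FOLLOW(K) ⊇ FOLLOW(P) = {$, d, f}; in P->f f K f, K is followed by f with FIRST {f}; in L->K P Q, K is followed by P Q with FIRST {d, f}; in L->K d d, K is followed by d d with FIRST {d}. Thus FOLLOW(K) = {$, d, f}.
FOLLOW(P): in S->d P d Q, P is followed by d Q with FIRST {d}; in K->S L P P (occurrence 1), P is followed by P with FIRST {d, f}; in K->S L P P (occurrence 2), the suffix after P is empty, so FOLLOW(P) ⊇ FOLLOW(K) = {$, d, f}; in K->P f, P is followed by f with FIRST {f}; in P->K f P K, P is followed by K with FIRST {d, f}; in L->K P Q, P is followed by Q with FIRST {ε, d, f}; in L->K P Q, the suffix after P is nullable, so FOLLOW(P) ⊇ FOLLOW(L) = {$, d, f}. Thus FOLLOW(P) = {$, d, f}.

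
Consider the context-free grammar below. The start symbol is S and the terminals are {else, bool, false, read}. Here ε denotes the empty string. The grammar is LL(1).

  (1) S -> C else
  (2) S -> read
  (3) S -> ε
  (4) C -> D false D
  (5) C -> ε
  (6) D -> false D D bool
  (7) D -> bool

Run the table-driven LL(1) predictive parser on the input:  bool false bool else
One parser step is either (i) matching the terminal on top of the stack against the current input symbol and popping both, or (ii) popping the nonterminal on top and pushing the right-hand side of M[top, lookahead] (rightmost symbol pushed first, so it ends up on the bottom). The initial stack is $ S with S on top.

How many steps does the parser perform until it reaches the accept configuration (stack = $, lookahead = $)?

     Stack                Input                   Action
  1  $ S                  bool false bool else $  expand S -> C else
  2  $ else C             bool false bool else $  expand C -> D false D
  3  $ else D false D     bool false bool else $  expand D -> bool
  4  $ else D false bool  bool false bool else $  match bool
  5  $ else D false       false bool else $       match false
  6  $ else D             bool else $             expand D -> bool
  7  $ else bool          bool else $             match bool
  8  $ else               else $                  match else
Accept reached after 8 steps.

8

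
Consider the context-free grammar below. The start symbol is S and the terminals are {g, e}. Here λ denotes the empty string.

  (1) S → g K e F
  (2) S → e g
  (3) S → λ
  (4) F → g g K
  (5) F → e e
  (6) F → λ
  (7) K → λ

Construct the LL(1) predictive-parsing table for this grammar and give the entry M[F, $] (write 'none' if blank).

F → λ

FIRST(S) = {λ, e, g}
FIRST(F) = {λ, e, g}
FIRST(K) = {λ}
FOLLOW(S) includes $ since S is the start symbol.
FOLLOW(S): S appears on no right-hand side. Thus FOLLOW(S) = {$}.
FOLLOW(F): in S→g K e F, the suffix after F is empty, so FOLLOW(F) ⊇ FOLLOW(S) = {$}. Thus FOLLOW(F) = {$}.
For F → g g K: FIRST(g g K) = {g}, so it goes in M[F, t] for t ∈ {g}.
For F → e e: FIRST(e e) = {e}, so it goes in M[F, t] for t ∈ {e}.
For F → λ: FIRST(λ) = {λ}, so it goes in M[F, t] for t ∈ {}; since λ ∈ FIRST, also for every t ∈ FOLLOW(F) = {$}.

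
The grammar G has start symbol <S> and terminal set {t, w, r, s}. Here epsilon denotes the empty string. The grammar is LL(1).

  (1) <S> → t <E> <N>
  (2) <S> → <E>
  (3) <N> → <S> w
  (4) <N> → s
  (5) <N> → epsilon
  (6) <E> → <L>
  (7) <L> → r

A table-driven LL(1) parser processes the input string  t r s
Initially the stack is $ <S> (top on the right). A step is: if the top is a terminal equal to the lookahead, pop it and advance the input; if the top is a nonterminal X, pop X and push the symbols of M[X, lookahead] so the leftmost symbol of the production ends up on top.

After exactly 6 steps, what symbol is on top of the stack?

s

step 1: stack=$ <S>  input=t r s $  — expand <S> → t <E> <N>
step 2: stack=$ <N> <E> t  input=t r s $  — match t
step 3: stack=$ <N> <E>  input=r s $  — expand <E> → <L>
step 4: stack=$ <N> <L>  input=r s $  — expand <L> → r
step 5: stack=$ <N> r  input=r s $  — match r
step 6: stack=$ <N>  input=s $  — expand <N> → s
Stack after step 6: $ s (top = s).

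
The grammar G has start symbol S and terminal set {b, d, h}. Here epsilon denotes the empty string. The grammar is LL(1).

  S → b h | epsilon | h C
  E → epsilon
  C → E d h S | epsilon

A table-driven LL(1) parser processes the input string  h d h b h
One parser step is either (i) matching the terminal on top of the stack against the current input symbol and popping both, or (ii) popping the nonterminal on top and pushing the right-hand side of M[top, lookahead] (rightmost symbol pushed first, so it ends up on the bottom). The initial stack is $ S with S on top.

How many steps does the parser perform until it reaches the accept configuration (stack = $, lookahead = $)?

9

step 1: stack=$ S  input=h d h b h $  — expand S → h C
step 2: stack=$ C h  input=h d h b h $  — match h
step 3: stack=$ C  input=d h b h $  — expand C → E d h S
step 4: stack=$ S h d E  input=d h b h $  — expand E → epsilon
step 5: stack=$ S h d  input=d h b h $  — match d
step 6: stack=$ S h  input=h b h $  — match h
step 7: stack=$ S  input=b h $  — expand S → b h
step 8: stack=$ h b  input=b h $  — match b
step 9: stack=$ h  input=h $  — match h
Accept reached after 9 steps.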